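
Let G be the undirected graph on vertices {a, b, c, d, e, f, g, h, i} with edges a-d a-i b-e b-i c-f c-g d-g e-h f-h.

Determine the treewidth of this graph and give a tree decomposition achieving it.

Each bag holds 3 vertices, so the decomposition has width 2, which upper-bounds the treewidth. Since c–g–d–a–i–b–e–h–f–c is a cycle in G, G is not acyclic. Forests are exactly the graphs of treewidth ≤ 1, so tw(G) ≥ 2. Combining the bounds, tw(G) = 2.

Treewidth 2.
Bags: B1 = {c, d, g}  B2 = {a, c, d}  B3 = {a, c, i}  B4 = {b, c, i}  B5 = {b, c, e}  B6 = {c, e, h}  B7 = {c, f, h}
Tree: B1–B2, B2–B3, B3–B4, B4–B5, B5–B6, B6–B7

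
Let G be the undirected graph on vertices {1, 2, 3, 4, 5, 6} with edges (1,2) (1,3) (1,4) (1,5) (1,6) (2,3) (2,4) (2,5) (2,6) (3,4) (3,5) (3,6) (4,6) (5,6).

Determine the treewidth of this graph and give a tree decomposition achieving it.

Each bag holds 5 vertices, so the decomposition has width 4, which upper-bounds the treewidth. Conversely, {1, 2, 3, 4, 6} is a clique of size 5, and the vertices of any clique must share a bag in every tree decomposition; so some bag has ≥ 5 vertices and tw(G) ≥ 4. Therefore the treewidth is 4.

Treewidth 4.
One such decomposition:
Bags: B1 = {1, 2, 3, 5, 6}  B2 = {1, 2, 3, 4, 6}
Tree: B1–B2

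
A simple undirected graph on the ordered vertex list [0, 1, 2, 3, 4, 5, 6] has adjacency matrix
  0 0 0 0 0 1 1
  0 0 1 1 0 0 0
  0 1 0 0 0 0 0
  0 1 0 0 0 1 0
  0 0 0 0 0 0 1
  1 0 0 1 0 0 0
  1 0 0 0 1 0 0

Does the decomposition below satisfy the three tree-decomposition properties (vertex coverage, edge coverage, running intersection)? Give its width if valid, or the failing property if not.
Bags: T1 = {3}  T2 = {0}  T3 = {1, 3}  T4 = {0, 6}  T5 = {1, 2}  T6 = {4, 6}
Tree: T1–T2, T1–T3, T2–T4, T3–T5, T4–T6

No — vertex 5 appears in no bag.

A tree decomposition must satisfy three properties: every vertex lies in some bag; for every edge, both endpoints lie together in some bag; and for every vertex, the bags containing it form a connected subtree. Here vertex 5 appears in no bag, so the decomposition is invalid.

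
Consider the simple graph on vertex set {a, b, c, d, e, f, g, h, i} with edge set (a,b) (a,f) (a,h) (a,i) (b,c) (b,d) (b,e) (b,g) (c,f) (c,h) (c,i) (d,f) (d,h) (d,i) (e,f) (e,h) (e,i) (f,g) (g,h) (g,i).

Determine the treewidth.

A width-4 tree decomposition is:
Bags: B1 = {b, d, f, h, i}  B2 = {b, f, g, h, i}  B3 = {b, c, f, h, i}  B4 = {b, e, f, h, i}  B5 = {a, b, f, h, i}
Tree: B1–B2, B2–B3, B3–B4, B4–B5
The largest bag has 5 vertices, giving width 4; this decomposition certifies tw(G) ≤ 4. For the lower bound: the 5 vertex sets {d,i}, {g,h}, {c,f}, {b}, {e} are disjoint, each induces a connected subgraph, and every pair is joined by at least one edge of G. Contracting each set to a single vertex therefore yields K_{5} as a minor, and since treewidth is minor-monotone, tw(G) ≥ tw(K_{5}) = 4. Therefore the treewidth is 4.

4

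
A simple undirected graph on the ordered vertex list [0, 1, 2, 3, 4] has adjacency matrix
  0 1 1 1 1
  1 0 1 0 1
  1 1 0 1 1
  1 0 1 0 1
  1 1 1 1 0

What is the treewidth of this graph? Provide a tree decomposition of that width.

Treewidth 3.
Bags: B1 = {0, 2, 3, 4}  B2 = {0, 1, 2, 4}
Tree: B1–B2

Every bag has size at most 4, so the width is 4 − 1 = 3 and tw(G) ≤ 3. Conversely, {0, 1, 2, 4} is a clique of size 4, and the vertices of any clique must share a bag in every tree decomposition; so some bag has ≥ 4 vertices and tw(G) ≥ 3. The upper and lower bounds meet at 3, so that is the treewidth.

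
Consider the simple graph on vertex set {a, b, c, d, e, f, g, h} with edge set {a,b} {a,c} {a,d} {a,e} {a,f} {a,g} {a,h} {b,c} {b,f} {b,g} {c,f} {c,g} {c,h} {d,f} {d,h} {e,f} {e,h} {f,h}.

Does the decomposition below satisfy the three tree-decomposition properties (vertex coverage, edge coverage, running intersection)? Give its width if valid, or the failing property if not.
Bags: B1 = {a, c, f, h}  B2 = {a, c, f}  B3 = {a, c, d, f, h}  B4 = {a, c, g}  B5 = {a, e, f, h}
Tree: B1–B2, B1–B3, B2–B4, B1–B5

No — vertex b appears in no bag.

A tree decomposition must satisfy three properties: every vertex lies in some bag; for every edge, both endpoints lie together in some bag; and for every vertex, the bags containing it form a connected subtree. Here vertex b appears in no bag, so the decomposition is invalid.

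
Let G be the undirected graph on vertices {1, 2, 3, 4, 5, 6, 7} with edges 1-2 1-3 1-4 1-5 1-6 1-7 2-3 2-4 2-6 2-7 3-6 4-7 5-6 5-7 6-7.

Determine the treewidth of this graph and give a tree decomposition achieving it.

The largest bag has 4 vertices, giving width 3; this decomposition certifies tw(G) ≤ 3. Conversely, {1, 2, 4, 7} is a clique of size 4, and the vertices of any clique must share a bag in every tree decomposition; so some bag has ≥ 4 vertices and tw(G) ≥ 3. The upper and lower bounds meet at 3, so that is the treewidth.

Treewidth 3.
One optimal decomposition is:
Bags: B1 = {1, 2, 4, 7}  B2 = {1, 2, 6, 7}  B3 = {1, 2, 3, 6}  B4 = {1, 5, 6, 7}
Tree: B1–B2, B2–B3, B2–B4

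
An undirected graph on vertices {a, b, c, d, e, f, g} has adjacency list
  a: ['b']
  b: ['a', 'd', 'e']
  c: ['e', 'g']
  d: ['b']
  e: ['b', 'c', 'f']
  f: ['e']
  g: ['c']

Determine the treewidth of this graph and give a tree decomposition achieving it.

The largest bag has 2 vertices, giving width 1; this decomposition certifies tw(G) ≤ 1. Any graph with an edge has treewidth ≥ 1, and G has the edge a–b. The upper and lower bounds meet at 1, so that is the treewidth.

Treewidth 1.
One such decomposition:
Bags: B1 = {a, b}  B2 = {b, e}  B3 = {c, e}  B4 = {c, g}  B5 = {e, f}  B6 = {b, d}
Tree: B1–B2, B2–B3, B3–B4, B3–B5, B2–B6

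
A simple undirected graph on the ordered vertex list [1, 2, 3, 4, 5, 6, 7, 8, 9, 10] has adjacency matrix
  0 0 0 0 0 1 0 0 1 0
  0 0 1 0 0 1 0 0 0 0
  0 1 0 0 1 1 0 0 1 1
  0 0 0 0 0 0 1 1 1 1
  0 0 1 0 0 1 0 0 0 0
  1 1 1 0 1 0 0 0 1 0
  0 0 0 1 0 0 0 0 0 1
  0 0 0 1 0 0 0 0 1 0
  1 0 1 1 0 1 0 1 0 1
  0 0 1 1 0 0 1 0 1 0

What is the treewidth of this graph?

2

A width-2 tree decomposition is:
Bags: B1 = {1, 6, 9}  B2 = {3, 6, 9}  B3 = {2, 3, 6}  B4 = {3, 9, 10}  B5 = {4, 9, 10}  B6 = {4, 7, 10}  B7 = {4, 8, 9}  B8 = {3, 5, 6}
Tree: B1–B2, B2–B3, B2–B4, B4–B5, B5–B6, B5–B7, B3–B8
Each bag holds 3 vertices, so the decomposition has width 2, which upper-bounds the treewidth. On the other hand G contains the 3-clique {4, 8, 9}. A clique must lie in a single bag of any decomposition, so no decomposition can have width below 2. Therefore the treewidth is 2.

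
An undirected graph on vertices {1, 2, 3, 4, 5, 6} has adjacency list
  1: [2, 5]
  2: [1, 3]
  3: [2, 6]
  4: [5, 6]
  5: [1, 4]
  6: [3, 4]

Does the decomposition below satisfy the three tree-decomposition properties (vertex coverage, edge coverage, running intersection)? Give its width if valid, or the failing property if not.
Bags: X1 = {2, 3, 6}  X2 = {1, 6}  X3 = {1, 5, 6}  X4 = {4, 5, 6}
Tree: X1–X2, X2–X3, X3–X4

A tree decomposition must satisfy three properties: every vertex lies in some bag; for every edge, both endpoints lie together in some bag; and for every vertex, the bags containing it form a connected subtree. Here edge (2,1) lies in no bag, so the decomposition is invalid.

No — edge (2,1) lies in no bag.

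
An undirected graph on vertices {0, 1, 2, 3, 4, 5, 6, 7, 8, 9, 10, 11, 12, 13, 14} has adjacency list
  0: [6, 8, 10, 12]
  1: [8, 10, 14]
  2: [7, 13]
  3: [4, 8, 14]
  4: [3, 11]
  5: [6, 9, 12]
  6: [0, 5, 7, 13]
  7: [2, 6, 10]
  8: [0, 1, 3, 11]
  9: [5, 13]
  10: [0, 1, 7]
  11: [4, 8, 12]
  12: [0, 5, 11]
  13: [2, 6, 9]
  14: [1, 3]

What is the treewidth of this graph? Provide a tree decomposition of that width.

The largest bag has 4 vertices, giving width 3; this decomposition certifies tw(G) ≤ 3. For the lower bound: the 4 vertex sets {3,4,14}, {11}, {8}, {0,1,10,12} are disjoint, each induces a connected subgraph, and every pair is joined by at least one edge of G. Contracting each set to a single vertex therefore yields K_{4} as a minor, and since treewidth is minor-monotone, tw(G) ≥ tw(K_{4}) = 3. The upper and lower bounds meet at 3, so that is the treewidth.

Treewidth 3.
One optimal decomposition is:
Bags: B1 = {3, 4, 11, 14}  B2 = {3, 8, 11, 14}  B3 = {1, 8, 11, 14}  B4 = {1, 8, 11, 12}  B5 = {0, 1, 8, 12}  B6 = {0, 1, 10, 12}  B7 = {0, 5, 10, 12}  B8 = {0, 5, 6, 10}  B9 = {5, 6, 7, 10}  B10 = {5, 6, 7, 9}  B11 = {6, 7, 9, 13}  B12 = {2, 7, 9, 13}
Tree: B1–B2, B2–B3, B3–B4, B4–B5, B5–B6, B6–B7, B7–B8, B8–B9, B9–B10, B10–B11, B11–B12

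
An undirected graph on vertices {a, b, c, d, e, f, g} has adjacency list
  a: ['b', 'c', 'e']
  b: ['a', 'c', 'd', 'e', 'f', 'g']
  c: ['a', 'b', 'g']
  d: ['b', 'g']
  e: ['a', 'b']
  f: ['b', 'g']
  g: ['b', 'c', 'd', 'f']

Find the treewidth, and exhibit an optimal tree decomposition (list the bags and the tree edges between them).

Every bag has size at most 3, so the width is 3 − 1 = 2 and tw(G) ≤ 2. On the other hand G contains the 3-clique {b, d, g}. A clique must lie in a single bag of any decomposition, so no decomposition can have width below 2. The upper and lower bounds meet at 2, so that is the treewidth.

Treewidth 2.
One such decomposition:
Bags: B1 = {b, d, g}  B2 = {b, c, g}  B3 = {a, b, c}  B4 = {b, f, g}  B5 = {a, b, e}
Tree: B1–B2, B2–B3, B1–B4, B3–B5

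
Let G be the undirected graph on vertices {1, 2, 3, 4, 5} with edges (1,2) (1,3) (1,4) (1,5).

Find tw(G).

1

A width-1 tree decomposition is:
Bags: B1 = {1, 3}  B2 = {1, 5}  B3 = {1, 2}  B4 = {1, 4}
Tree: B1–B2, B1–B3, B2–B4
Every bag has size at most 2, so the width is 2 − 1 = 1 and tw(G) ≤ 1. Since G has at least one edge (e.g. 1–3), it is not an edgeless graph, so tw(G) ≥ 1. Combining the bounds, tw(G) = 1.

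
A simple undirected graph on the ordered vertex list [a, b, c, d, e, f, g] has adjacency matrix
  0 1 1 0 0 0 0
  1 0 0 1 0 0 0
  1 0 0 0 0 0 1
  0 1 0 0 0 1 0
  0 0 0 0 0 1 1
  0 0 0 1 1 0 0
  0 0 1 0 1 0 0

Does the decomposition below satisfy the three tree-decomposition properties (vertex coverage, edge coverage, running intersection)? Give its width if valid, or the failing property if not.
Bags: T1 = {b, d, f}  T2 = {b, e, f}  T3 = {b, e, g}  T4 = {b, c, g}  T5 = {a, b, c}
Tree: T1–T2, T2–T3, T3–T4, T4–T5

Yes; width 2.

Every vertex of G appears in some bag (union = {a, b, c, d, e, f, g}); every edge is covered by a bag; and for each vertex v the set of bags containing v is connected in the bag tree. The decomposition is therefore valid. The largest bag has 3 vertices, so the width is 2.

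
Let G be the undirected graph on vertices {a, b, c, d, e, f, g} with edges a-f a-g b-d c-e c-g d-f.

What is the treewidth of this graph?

A width-1 tree decomposition is:
Bags: B1 = {c, e}  B2 = {c, g}  B3 = {a, g}  B4 = {a, f}  B5 = {d, f}  B6 = {b, d}
Tree: B1–B2, B2–B3, B3–B4, B4–B5, B5–B6
The largest bag has 2 vertices, giving width 1; this decomposition certifies tw(G) ≤ 1. Any graph with an edge has treewidth ≥ 1, and G has the edge e–c. Hence tw(G) = 1 exactly.

1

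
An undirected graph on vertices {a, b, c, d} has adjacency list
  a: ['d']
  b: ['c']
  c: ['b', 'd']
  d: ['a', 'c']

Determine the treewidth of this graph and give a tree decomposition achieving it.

The largest bag has 2 vertices, giving width 1; this decomposition certifies tw(G) ≤ 1. Since G has at least one edge (e.g. c–d), it is not an edgeless graph, so tw(G) ≥ 1. Therefore the treewidth is 1.

Treewidth 1.
Bags: B1 = {c, d}  B2 = {a, d}  B3 = {b, c}
Tree: B1–B2, B1–B3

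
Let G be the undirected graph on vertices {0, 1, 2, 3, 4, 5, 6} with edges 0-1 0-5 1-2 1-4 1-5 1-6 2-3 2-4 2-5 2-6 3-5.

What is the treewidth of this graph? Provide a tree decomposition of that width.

Treewidth 2.
One optimal decomposition is:
Bags: B1 = {1, 2, 6}  B2 = {1, 2, 5}  B3 = {0, 1, 5}  B4 = {1, 2, 4}  B5 = {2, 3, 5}
Tree: B1–B2, B2–B3, B1–B4, B2–B5

The largest bag has 3 vertices, giving width 2; this decomposition certifies tw(G) ≤ 2. On the other hand G contains the 3-clique {0, 1, 5}. A clique must lie in a single bag of any decomposition, so no decomposition can have width below 2. Hence tw(G) = 2 exactly.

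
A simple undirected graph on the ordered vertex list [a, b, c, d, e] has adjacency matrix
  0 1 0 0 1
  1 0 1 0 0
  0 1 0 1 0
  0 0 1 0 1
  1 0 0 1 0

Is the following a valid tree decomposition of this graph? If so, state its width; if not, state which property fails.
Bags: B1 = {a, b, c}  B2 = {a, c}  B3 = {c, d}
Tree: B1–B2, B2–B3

No — vertex e appears in no bag.

A tree decomposition must satisfy three properties: every vertex lies in some bag; for every edge, both endpoints lie together in some bag; and for every vertex, the bags containing it form a connected subtree. Here vertex e appears in no bag, so the decomposition is invalid.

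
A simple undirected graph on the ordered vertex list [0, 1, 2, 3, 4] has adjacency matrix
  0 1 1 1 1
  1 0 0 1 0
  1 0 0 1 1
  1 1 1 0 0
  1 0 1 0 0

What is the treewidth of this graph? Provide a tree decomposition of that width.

Treewidth 2.
One such decomposition:
Bags: B1 = {0, 2, 3}  B2 = {0, 2, 4}  B3 = {0, 1, 3}
Tree: B1–B2, B1–B3

The largest bag has 3 vertices, giving width 2; this decomposition certifies tw(G) ≤ 2. On the other hand G contains the 3-clique {0, 1, 3}. A clique must lie in a single bag of any decomposition, so no decomposition can have width below 2. Therefore the treewidth is 2.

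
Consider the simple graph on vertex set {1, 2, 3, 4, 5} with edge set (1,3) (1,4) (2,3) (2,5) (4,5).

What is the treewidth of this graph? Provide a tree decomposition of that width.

Treewidth 2.
Bags: B1 = {2, 4, 5}  B2 = {2, 3, 4}  B3 = {1, 3, 4}
Tree: B1–B2, B2–B3

Every bag has size at most 3, so the width is 3 − 1 = 2 and tw(G) ≤ 2. The edges 4–5–2–3–1–4 form a cycle, so G is not a tree and its treewidth is at least 2. The upper and lower bounds meet at 2, so that is the treewidth.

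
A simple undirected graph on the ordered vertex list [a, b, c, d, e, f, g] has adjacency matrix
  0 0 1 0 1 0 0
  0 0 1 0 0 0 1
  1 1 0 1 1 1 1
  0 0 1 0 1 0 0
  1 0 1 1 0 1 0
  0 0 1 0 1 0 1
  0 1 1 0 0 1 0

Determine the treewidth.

A width-2 tree decomposition is:
Bags: B1 = {c, e, f}  B2 = {c, f, g}  B3 = {c, d, e}  B4 = {a, c, e}  B5 = {b, c, g}
Tree: B1–B2, B1–B3, B1–B4, B2–B5
Each bag holds 3 vertices, so the decomposition has width 2, which upper-bounds the treewidth. For the lower bound, the 3 vertices {c, f, g} are pairwise adjacent, and any tree decomposition puts a clique entirely inside one bag — forcing width ≥ 2. Therefore the treewidth is 2.

2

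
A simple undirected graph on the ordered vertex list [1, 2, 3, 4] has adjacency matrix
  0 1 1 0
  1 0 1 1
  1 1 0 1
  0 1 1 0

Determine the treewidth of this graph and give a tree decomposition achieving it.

The largest bag has 3 vertices, giving width 2; this decomposition certifies tw(G) ≤ 2. Conversely, {1, 2, 3} is a clique of size 3, and the vertices of any clique must share a bag in every tree decomposition; so some bag has ≥ 3 vertices and tw(G) ≥ 2. The upper and lower bounds meet at 2, so that is the treewidth.

Treewidth 2.
One such decomposition:
Bags: B1 = {2, 3, 4}  B2 = {1, 2, 3}
Tree: B1–B2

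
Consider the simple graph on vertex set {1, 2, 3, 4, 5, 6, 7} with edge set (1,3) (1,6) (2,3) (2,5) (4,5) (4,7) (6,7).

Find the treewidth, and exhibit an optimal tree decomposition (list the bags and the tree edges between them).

The largest bag has 3 vertices, giving width 2; this decomposition certifies tw(G) ≤ 2. For the lower bound, G contains the cycle 4–5–2–3–1–6–7–4, so G is not a forest; only forests have treewidth ≤ 1, hence tw(G) ≥ 2. Therefore the treewidth is 2.

Treewidth 2.
Bags: B1 = {2, 4, 5}  B2 = {2, 3, 4}  B3 = {1, 3, 4}  B4 = {1, 4, 6}  B5 = {4, 6, 7}
Tree: B1–B2, B2–B3, B3–B4, B4–B5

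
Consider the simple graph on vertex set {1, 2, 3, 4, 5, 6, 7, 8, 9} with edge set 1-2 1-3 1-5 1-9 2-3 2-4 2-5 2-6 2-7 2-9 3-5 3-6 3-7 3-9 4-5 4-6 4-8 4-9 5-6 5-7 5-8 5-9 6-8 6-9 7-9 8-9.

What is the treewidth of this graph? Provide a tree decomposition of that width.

Every bag has size at most 5, so the width is 5 − 1 = 4 and tw(G) ≤ 4. For the lower bound, the 5 vertices {4, 5, 6, 8, 9} are pairwise adjacent, and any tree decomposition puts a clique entirely inside one bag — forcing width ≥ 4. Hence tw(G) = 4 exactly.

Treewidth 4.
One such decomposition:
Bags: B1 = {2, 4, 5, 6, 9}  B2 = {2, 3, 5, 6, 9}  B3 = {2, 3, 5, 7, 9}  B4 = {1, 2, 3, 5, 9}  B5 = {4, 5, 6, 8, 9}
Tree: B1–B2, B2–B3, B3–B4, B1–B5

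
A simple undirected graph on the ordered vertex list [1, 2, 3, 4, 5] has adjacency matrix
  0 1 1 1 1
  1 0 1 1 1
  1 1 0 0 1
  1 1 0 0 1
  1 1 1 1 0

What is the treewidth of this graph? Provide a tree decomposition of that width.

Treewidth 3.
One optimal decomposition is:
Bags: B1 = {1, 2, 4, 5}  B2 = {1, 2, 3, 5}
Tree: B1–B2

Each bag holds 4 vertices, so the decomposition has width 3, which upper-bounds the treewidth. For the lower bound, the 4 vertices {1, 2, 3, 5} are pairwise adjacent, and any tree decomposition puts a clique entirely inside one bag — forcing width ≥ 3. Hence tw(G) = 3 exactly.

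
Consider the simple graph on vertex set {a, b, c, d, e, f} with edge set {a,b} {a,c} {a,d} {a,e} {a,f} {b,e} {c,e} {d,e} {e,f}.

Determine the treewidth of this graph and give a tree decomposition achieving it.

The largest bag has 3 vertices, giving width 2; this decomposition certifies tw(G) ≤ 2. Conversely, {a, d, e} is a clique of size 3, and the vertices of any clique must share a bag in every tree decomposition; so some bag has ≥ 3 vertices and tw(G) ≥ 2. Therefore the treewidth is 2.

Treewidth 2.
One optimal decomposition is:
Bags: B1 = {a, e, f}  B2 = {a, d, e}  B3 = {a, b, e}  B4 = {a, c, e}
Tree: B1–B2, B2–B3, B3–B4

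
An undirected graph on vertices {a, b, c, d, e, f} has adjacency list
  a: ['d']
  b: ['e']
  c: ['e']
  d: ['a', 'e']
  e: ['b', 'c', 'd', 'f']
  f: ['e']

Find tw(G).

1

A width-1 tree decomposition is:
Bags: B1 = {e, f}  B2 = {d, e}  B3 = {a, d}  B4 = {b, e}  B5 = {c, e}
Tree: B1–B2, B2–B3, B1–B4, B1–B5
Each bag holds 2 vertices, so the decomposition has width 1, which upper-bounds the treewidth. G has an edge, so its treewidth is at least 1. Hence tw(G) = 1 exactly.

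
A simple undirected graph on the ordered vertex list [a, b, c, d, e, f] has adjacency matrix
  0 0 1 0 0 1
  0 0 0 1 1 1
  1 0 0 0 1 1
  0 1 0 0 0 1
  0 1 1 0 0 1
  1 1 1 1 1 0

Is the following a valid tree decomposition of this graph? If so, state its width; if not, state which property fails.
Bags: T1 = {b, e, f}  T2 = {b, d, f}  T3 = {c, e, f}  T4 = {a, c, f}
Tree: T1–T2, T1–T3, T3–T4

Vertex coverage: the bags together contain {a, b, c, d, e, f}, the full vertex set. Edge coverage: each edge of G has both endpoints in at least one bag. Running intersection: for every vertex, the bags containing it form a connected subtree. All three properties hold, so this is a valid tree decomposition of width max|bag| − 1 = 2, and hence tw(G) ≤ 2.

Yes; width 2.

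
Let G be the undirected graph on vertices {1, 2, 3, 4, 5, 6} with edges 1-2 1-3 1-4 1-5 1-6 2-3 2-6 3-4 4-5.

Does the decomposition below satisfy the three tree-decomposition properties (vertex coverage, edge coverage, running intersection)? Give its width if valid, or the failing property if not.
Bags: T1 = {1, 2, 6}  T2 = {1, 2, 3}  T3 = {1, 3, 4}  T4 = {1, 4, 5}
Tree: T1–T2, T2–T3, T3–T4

Yes; width 2.

Vertex coverage: the bags together contain {1, 2, 3, 4, 5, 6}, the full vertex set. Edge coverage: each edge of G has both endpoints in at least one bag. Running intersection: for every vertex, the bags containing it form a connected subtree. All three properties hold, so this is a valid tree decomposition of width max|bag| − 1 = 2, and hence tw(G) ≤ 2.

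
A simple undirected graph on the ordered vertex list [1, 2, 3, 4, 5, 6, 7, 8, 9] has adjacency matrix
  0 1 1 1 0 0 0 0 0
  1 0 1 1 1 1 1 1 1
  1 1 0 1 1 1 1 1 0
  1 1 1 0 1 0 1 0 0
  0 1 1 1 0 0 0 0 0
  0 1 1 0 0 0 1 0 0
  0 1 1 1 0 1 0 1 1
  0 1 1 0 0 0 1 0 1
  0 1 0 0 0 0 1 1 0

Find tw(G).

3

A width-3 tree decomposition is:
Bags: B1 = {2, 3, 7, 8}  B2 = {2, 3, 6, 7}  B3 = {2, 3, 4, 7}  B4 = {2, 7, 8, 9}  B5 = {1, 2, 3, 4}  B6 = {2, 3, 4, 5}
Tree: B1–B2, B2–B3, B1–B4, B3–B5, B3–B6
Each bag holds 4 vertices, so the decomposition has width 3, which upper-bounds the treewidth. For the lower bound, the 4 vertices {2, 7, 8, 9} are pairwise adjacent, and any tree decomposition puts a clique entirely inside one bag — forcing width ≥ 3. Hence tw(G) = 3 exactly.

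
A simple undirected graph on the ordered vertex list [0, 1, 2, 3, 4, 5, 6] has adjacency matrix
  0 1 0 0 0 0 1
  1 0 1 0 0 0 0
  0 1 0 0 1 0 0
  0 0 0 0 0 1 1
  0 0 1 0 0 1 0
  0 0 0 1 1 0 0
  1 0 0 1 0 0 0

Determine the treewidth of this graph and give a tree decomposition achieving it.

The largest bag has 3 vertices, giving width 2; this decomposition certifies tw(G) ≤ 2. Since 6–3–5–4–2–1–0–6 is a cycle in G, G is not acyclic. Forests are exactly the graphs of treewidth ≤ 1, so tw(G) ≥ 2. Therefore the treewidth is 2.

Treewidth 2.
One such decomposition:
Bags: B1 = {3, 5, 6}  B2 = {4, 5, 6}  B3 = {2, 4, 6}  B4 = {1, 2, 6}  B5 = {0, 1, 6}
Tree: B1–B2, B2–B3, B3–B4, B4–B5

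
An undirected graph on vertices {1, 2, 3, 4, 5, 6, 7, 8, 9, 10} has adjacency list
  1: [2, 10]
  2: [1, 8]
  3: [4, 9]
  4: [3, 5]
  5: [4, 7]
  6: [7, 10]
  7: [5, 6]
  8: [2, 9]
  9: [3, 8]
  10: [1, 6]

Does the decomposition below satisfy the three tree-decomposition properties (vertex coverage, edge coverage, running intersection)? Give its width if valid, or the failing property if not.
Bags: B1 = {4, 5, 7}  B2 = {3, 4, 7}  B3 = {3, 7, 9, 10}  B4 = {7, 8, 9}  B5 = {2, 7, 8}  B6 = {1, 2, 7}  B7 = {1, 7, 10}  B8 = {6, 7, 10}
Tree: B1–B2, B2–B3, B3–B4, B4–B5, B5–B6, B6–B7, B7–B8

A tree decomposition must satisfy three properties: every vertex lies in some bag; for every edge, both endpoints lie together in some bag; and for every vertex, the bags containing it form a connected subtree. Here bags containing vertex 10 are not connected in the tree, so the decomposition is invalid.

No — bags containing vertex 10 are not connected in the tree.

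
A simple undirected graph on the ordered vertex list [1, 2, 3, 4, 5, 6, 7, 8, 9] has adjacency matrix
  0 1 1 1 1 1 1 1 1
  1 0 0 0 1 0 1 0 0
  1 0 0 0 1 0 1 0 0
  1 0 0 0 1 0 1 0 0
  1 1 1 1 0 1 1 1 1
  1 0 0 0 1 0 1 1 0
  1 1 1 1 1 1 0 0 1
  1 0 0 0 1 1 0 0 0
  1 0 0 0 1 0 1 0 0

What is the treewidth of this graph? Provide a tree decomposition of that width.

Treewidth 3.
One such decomposition:
Bags: B1 = {1, 2, 5, 7}  B2 = {1, 5, 7, 9}  B3 = {1, 5, 6, 7}  B4 = {1, 4, 5, 7}  B5 = {1, 5, 6, 8}  B6 = {1, 3, 5, 7}
Tree: B1–B2, B1–B3, B2–B4, B3–B5, B3–B6

The largest bag has 4 vertices, giving width 3; this decomposition certifies tw(G) ≤ 3. Conversely, {1, 5, 6, 8} is a clique of size 4, and the vertices of any clique must share a bag in every tree decomposition; so some bag has ≥ 4 vertices and tw(G) ≥ 3. Therefore the treewidth is 3.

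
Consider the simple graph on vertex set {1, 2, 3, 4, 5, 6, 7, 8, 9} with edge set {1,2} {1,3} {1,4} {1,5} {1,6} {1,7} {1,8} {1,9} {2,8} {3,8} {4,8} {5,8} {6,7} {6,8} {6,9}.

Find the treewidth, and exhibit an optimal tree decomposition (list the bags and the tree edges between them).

Every bag has size at most 3, so the width is 3 − 1 = 2 and tw(G) ≤ 2. On the other hand G contains the 3-clique {1, 2, 8}. A clique must lie in a single bag of any decomposition, so no decomposition can have width below 2. Hence tw(G) = 2 exactly.

Treewidth 2.
One such decomposition:
Bags: B1 = {1, 6, 8}  B2 = {1, 6, 7}  B3 = {1, 6, 9}  B4 = {1, 4, 8}  B5 = {1, 2, 8}  B6 = {1, 3, 8}  B7 = {1, 5, 8}
Tree: B1–B2, B2–B3, B1–B4, B4–B5, B4–B6, B6–B7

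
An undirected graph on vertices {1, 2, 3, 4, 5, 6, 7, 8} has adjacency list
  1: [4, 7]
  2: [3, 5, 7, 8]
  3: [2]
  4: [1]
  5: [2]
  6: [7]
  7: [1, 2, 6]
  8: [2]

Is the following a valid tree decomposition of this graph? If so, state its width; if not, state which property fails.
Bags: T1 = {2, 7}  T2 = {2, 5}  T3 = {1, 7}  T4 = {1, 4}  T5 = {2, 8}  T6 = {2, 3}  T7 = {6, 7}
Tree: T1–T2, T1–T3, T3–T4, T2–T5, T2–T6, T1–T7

Vertex coverage: the bags together contain {1, 2, 3, 4, 5, 6, 7, 8}, the full vertex set. Edge coverage: each edge of G has both endpoints in at least one bag. Running intersection: for every vertex, the bags containing it form a connected subtree. All three properties hold, so this is a valid tree decomposition of width max|bag| − 1 = 1, and hence tw(G) ≤ 1.

Yes; width 1.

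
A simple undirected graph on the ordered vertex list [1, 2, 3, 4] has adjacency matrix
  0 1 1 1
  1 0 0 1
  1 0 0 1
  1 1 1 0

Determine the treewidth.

A width-2 tree decomposition is:
Bags: B1 = {1, 3, 4}  B2 = {1, 2, 4}
Tree: B1–B2
Each bag holds 3 vertices, so the decomposition has width 2, which upper-bounds the treewidth. Conversely, {1, 2, 4} is a clique of size 3, and the vertices of any clique must share a bag in every tree decomposition; so some bag has ≥ 3 vertices and tw(G) ≥ 2. Therefore the treewidth is 2.

2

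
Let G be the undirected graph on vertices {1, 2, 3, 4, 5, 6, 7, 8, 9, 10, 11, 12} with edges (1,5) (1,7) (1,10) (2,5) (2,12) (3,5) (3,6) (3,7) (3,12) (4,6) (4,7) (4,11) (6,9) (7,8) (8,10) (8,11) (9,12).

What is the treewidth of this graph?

A width-3 tree decomposition is:
Bags: B1 = {4, 8, 10, 11}  B2 = {4, 7, 8, 10}  B3 = {1, 4, 7, 10}  B4 = {1, 4, 6, 7}  B5 = {1, 3, 6, 7}  B6 = {1, 3, 5, 6}  B7 = {3, 5, 6, 9}  B8 = {3, 5, 9, 12}  B9 = {2, 5, 9, 12}
Tree: B1–B2, B2–B3, B3–B4, B4–B5, B5–B6, B6–B7, B7–B8, B8–B9
The largest bag has 4 vertices, giving width 3; this decomposition certifies tw(G) ≤ 3. For the lower bound: the 4 vertex sets {8,10,11}, {4}, {7}, {1,3,5,6} are disjoint, each induces a connected subgraph, and every pair is joined by at least one edge of G. Contracting each set to a single vertex therefore yields K_{4} as a minor, and since treewidth is minor-monotone, tw(G) ≥ tw(K_{4}) = 3. Hence tw(G) = 3 exactly.

3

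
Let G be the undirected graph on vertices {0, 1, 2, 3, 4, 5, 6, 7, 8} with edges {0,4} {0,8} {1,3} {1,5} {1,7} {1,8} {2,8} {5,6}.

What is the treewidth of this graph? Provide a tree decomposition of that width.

Treewidth 1.
One optimal decomposition is:
Bags: B1 = {1, 8}  B2 = {1, 5}  B3 = {5, 6}  B4 = {0, 8}  B5 = {1, 3}  B6 = {0, 4}  B7 = {1, 7}  B8 = {2, 8}
Tree: B1–B2, B2–B3, B1–B4, B1–B5, B4–B6, B1–B7, B4–B8

Every bag has size at most 2, so the width is 2 − 1 = 1 and tw(G) ≤ 1. Since G has at least one edge (e.g. 1–8), it is not an edgeless graph, so tw(G) ≥ 1. Therefore the treewidth is 1.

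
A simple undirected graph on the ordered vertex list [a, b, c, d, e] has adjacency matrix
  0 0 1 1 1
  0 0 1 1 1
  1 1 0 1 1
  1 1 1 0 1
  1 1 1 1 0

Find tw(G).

A width-3 tree decomposition is:
Bags: B1 = {b, c, d, e}  B2 = {a, c, d, e}
Tree: B1–B2
Each bag holds 4 vertices, so the decomposition has width 3, which upper-bounds the treewidth. On the other hand G contains the 4-clique {a, c, d, e}. A clique must lie in a single bag of any decomposition, so no decomposition can have width below 3. Hence tw(G) = 3 exactly.

3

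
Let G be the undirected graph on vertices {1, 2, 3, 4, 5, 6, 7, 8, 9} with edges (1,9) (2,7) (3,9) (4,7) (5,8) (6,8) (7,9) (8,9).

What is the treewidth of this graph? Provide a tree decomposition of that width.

Treewidth 1.
One such decomposition:
Bags: B1 = {3, 9}  B2 = {1, 9}  B3 = {7, 9}  B4 = {8, 9}  B5 = {5, 8}  B6 = {2, 7}  B7 = {6, 8}  B8 = {4, 7}
Tree: B1–B2, B2–B3, B1–B4, B4–B5, B3–B6, B4–B7, B6–B8

Each bag holds 2 vertices, so the decomposition has width 1, which upper-bounds the treewidth. G has an edge, so its treewidth is at least 1. Therefore the treewidth is 1.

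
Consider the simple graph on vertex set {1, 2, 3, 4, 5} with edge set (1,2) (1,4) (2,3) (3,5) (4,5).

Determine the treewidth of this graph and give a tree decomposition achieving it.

Treewidth 2.
One such decomposition:
Bags: B1 = {3, 4, 5}  B2 = {2, 3, 4}  B3 = {1, 2, 4}
Tree: B1–B2, B2–B3

Every bag has size at most 3, so the width is 3 − 1 = 2 and tw(G) ≤ 2. Since 4–5–3–2–1–4 is a cycle in G, G is not acyclic. Forests are exactly the graphs of treewidth ≤ 1, so tw(G) ≥ 2. Hence tw(G) = 2 exactly.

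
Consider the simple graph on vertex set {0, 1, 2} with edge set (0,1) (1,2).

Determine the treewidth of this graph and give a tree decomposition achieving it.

Every bag has size at most 2, so the width is 2 − 1 = 1 and tw(G) ≤ 1. Any graph with an edge has treewidth ≥ 1, and G has the edge 0–1. Combining the bounds, tw(G) = 1.

Treewidth 1.
Bags: B1 = {0, 1}  B2 = {1, 2}
Tree: B1–B2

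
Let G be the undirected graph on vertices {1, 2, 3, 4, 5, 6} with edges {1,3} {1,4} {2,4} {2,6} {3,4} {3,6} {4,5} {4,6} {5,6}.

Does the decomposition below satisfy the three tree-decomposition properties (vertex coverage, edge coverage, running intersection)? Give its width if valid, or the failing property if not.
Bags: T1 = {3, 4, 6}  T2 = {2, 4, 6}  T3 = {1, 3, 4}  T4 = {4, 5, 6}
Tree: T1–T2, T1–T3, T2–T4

Vertex coverage: the bags together contain {1, 2, 3, 4, 5, 6}, the full vertex set. Edge coverage: each edge of G has both endpoints in at least one bag. Running intersection: for every vertex, the bags containing it form a connected subtree. All three properties hold, so this is a valid tree decomposition of width max|bag| − 1 = 2, and hence tw(G) ≤ 2.

Yes; width 2.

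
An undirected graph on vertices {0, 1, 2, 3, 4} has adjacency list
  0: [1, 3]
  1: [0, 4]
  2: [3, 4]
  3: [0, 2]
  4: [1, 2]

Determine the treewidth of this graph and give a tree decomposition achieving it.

The largest bag has 3 vertices, giving width 2; this decomposition certifies tw(G) ≤ 2. For the lower bound, G contains the cycle 2–4–1–0–3–2, so G is not a forest; only forests have treewidth ≤ 1, hence tw(G) ≥ 2. The upper and lower bounds meet at 2, so that is the treewidth.

Treewidth 2.
Bags: B1 = {1, 2, 4}  B2 = {0, 1, 2}  B3 = {0, 2, 3}
Tree: B1–B2, B2–B3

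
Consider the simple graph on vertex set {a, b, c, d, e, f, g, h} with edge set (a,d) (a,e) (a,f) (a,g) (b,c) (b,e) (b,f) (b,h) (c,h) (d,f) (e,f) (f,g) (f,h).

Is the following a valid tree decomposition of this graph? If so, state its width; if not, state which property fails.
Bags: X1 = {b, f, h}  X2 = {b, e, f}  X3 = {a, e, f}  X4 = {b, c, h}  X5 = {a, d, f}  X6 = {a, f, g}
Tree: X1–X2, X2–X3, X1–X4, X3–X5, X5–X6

Yes; width 2.

Vertex coverage: the bags together contain {a, b, c, d, e, f, g, h}, the full vertex set. Edge coverage: each edge of G has both endpoints in at least one bag. Running intersection: for every vertex, the bags containing it form a connected subtree. All three properties hold, so this is a valid tree decomposition of width max|bag| − 1 = 2, and hence tw(G) ≤ 2.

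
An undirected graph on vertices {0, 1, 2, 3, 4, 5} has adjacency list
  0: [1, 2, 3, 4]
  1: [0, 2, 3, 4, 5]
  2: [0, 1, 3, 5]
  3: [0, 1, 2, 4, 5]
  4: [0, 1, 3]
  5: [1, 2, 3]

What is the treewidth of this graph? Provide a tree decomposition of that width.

The largest bag has 4 vertices, giving width 3; this decomposition certifies tw(G) ≤ 3. On the other hand G contains the 4-clique {0, 1, 2, 3}. A clique must lie in a single bag of any decomposition, so no decomposition can have width below 3. Therefore the treewidth is 3.

Treewidth 3.
One optimal decomposition is:
Bags: B1 = {0, 1, 3, 4}  B2 = {0, 1, 2, 3}  B3 = {1, 2, 3, 5}
Tree: B1–B2, B2–B3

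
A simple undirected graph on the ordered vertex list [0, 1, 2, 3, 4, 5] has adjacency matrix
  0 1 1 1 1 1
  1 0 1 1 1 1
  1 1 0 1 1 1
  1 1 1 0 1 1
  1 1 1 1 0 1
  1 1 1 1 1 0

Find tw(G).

5

A width-5 tree decomposition is:
Bags: B1 = {0, 1, 2, 3, 4, 5}
Tree: (single bag)
A single bag containing all 6 vertices is trivially a valid decomposition of width 5. For the lower bound, the 6 vertices {0, 1, 2, 3, 4, 5} are pairwise adjacent, and any tree decomposition puts a clique entirely inside one bag — forcing width ≥ 5. Hence tw(G) = 5 exactly.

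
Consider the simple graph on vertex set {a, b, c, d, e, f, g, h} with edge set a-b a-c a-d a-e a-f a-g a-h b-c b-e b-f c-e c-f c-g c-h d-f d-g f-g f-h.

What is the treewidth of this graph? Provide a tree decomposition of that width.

Treewidth 3.
One such decomposition:
Bags: B1 = {a, b, c, e}  B2 = {a, b, c, f}  B3 = {a, c, f, h}  B4 = {a, c, f, g}  B5 = {a, d, f, g}
Tree: B1–B2, B2–B3, B3–B4, B4–B5

Every bag has size at most 4, so the width is 4 − 1 = 3 and tw(G) ≤ 3. Conversely, {a, b, c, e} is a clique of size 4, and the vertices of any clique must share a bag in every tree decomposition; so some bag has ≥ 4 vertices and tw(G) ≥ 3. Therefore the treewidth is 3.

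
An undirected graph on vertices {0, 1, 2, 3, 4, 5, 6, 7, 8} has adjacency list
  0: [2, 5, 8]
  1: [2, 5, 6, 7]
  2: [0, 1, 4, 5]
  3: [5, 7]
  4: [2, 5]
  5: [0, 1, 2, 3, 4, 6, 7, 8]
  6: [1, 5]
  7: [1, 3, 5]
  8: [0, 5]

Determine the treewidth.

2

A width-2 tree decomposition is:
Bags: B1 = {2, 4, 5}  B2 = {1, 2, 5}  B3 = {1, 5, 7}  B4 = {3, 5, 7}  B5 = {1, 5, 6}  B6 = {0, 2, 5}  B7 = {0, 5, 8}
Tree: B1–B2, B2–B3, B3–B4, B2–B5, B2–B6, B6–B7
Each bag holds 3 vertices, so the decomposition has width 2, which upper-bounds the treewidth. For the lower bound, the 3 vertices {0, 5, 8} are pairwise adjacent, and any tree decomposition puts a clique entirely inside one bag — forcing width ≥ 2. The upper and lower bounds meet at 2, so that is the treewidth.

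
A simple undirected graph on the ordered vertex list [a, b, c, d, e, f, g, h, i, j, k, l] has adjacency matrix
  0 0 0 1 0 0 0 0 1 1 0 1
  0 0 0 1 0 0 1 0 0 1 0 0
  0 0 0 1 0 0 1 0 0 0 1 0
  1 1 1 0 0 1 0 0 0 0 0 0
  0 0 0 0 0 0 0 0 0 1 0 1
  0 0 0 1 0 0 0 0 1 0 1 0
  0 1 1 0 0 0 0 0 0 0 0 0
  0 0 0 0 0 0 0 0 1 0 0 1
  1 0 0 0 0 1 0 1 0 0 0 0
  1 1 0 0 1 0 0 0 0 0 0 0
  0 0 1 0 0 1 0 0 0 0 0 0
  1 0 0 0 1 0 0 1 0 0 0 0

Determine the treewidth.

A width-3 tree decomposition is:
Bags: B1 = {c, f, g, k}  B2 = {c, d, f, g}  B3 = {b, d, f, g}  B4 = {b, d, f, i}  B5 = {a, b, d, i}  B6 = {a, b, i, j}  B7 = {a, h, i, j}  B8 = {a, h, j, l}  B9 = {e, h, j, l}
Tree: B1–B2, B2–B3, B3–B4, B4–B5, B5–B6, B6–B7, B7–B8, B8–B9
Each bag holds 4 vertices, so the decomposition has width 3, which upper-bounds the treewidth. For the lower bound: the 4 vertex sets {c,g,k}, {f}, {d}, {a,b,i,j} are disjoint, each induces a connected subgraph, and every pair is joined by at least one edge of G. Contracting each set to a single vertex therefore yields K_{4} as a minor, and since treewidth is minor-monotone, tw(G) ≥ tw(K_{4}) = 3. The upper and lower bounds meet at 3, so that is the treewidth.

3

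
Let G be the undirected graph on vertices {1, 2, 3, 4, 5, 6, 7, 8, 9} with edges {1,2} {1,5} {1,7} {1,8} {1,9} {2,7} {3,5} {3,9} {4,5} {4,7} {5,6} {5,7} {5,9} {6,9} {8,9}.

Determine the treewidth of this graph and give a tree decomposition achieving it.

Treewidth 2.
One such decomposition:
Bags: B1 = {1, 5, 9}  B2 = {1, 5, 7}  B3 = {4, 5, 7}  B4 = {1, 2, 7}  B5 = {1, 8, 9}  B6 = {3, 5, 9}  B7 = {5, 6, 9}
Tree: B1–B2, B2–B3, B2–B4, B1–B5, B1–B6, B6–B7

The largest bag has 3 vertices, giving width 2; this decomposition certifies tw(G) ≤ 2. Conversely, {1, 8, 9} is a clique of size 3, and the vertices of any clique must share a bag in every tree decomposition; so some bag has ≥ 3 vertices and tw(G) ≥ 2. Hence tw(G) = 2 exactly.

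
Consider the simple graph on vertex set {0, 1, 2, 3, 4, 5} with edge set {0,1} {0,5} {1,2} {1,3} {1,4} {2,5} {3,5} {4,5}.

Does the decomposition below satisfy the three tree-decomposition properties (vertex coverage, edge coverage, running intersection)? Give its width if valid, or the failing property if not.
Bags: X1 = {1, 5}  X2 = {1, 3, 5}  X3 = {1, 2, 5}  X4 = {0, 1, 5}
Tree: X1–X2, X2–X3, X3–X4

No — vertex 4 appears in no bag.

A tree decomposition must satisfy three properties: every vertex lies in some bag; for every edge, both endpoints lie together in some bag; and for every vertex, the bags containing it form a connected subtree. Here vertex 4 appears in no bag, so the decomposition is invalid.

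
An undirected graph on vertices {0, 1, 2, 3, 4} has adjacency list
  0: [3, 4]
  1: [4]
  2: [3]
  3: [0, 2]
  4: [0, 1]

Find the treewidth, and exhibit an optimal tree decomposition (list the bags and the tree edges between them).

Every bag has size at most 2, so the width is 2 − 1 = 1 and tw(G) ≤ 1. Any graph with an edge has treewidth ≥ 1, and G has the edge 1–4. Therefore the treewidth is 1.

Treewidth 1.
Bags: B1 = {1, 4}  B2 = {0, 4}  B3 = {0, 3}  B4 = {2, 3}
Tree: B1–B2, B2–B3, B3–B4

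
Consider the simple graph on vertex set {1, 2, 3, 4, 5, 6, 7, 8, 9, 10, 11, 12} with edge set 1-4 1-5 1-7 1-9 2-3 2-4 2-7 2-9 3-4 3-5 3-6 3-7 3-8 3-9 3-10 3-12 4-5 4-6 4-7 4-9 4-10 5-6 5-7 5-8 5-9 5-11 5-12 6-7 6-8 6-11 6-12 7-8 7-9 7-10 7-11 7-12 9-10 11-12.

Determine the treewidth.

4

A width-4 tree decomposition is:
Bags: B1 = {3, 4, 5, 7, 9}  B2 = {3, 4, 7, 9, 10}  B3 = {2, 3, 4, 7, 9}  B4 = {3, 4, 5, 6, 7}  B5 = {1, 4, 5, 7, 9}  B6 = {3, 5, 6, 7, 8}  B7 = {3, 5, 6, 7, 12}  B8 = {5, 6, 7, 11, 12}
Tree: B1–B2, B2–B3, B1–B4, B1–B5, B4–B6, B4–B7, B7–B8
Each bag holds 5 vertices, so the decomposition has width 4, which upper-bounds the treewidth. For the lower bound, the 5 vertices {5, 6, 7, 11, 12} are pairwise adjacent, and any tree decomposition puts a clique entirely inside one bag — forcing width ≥ 4. The upper and lower bounds meet at 4, so that is the treewidth.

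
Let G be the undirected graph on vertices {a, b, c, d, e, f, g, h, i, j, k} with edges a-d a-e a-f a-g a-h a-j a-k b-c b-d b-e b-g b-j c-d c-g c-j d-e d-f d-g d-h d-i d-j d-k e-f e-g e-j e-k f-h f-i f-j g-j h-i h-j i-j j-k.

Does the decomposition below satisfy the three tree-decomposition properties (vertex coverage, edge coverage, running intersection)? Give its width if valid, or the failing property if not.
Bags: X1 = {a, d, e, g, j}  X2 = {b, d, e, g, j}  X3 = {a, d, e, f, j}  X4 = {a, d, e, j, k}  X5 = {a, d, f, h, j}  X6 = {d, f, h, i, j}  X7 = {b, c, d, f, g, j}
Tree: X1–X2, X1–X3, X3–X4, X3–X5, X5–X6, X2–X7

A tree decomposition must satisfy three properties: every vertex lies in some bag; for every edge, both endpoints lie together in some bag; and for every vertex, the bags containing it form a connected subtree. Here bags containing vertex f are not connected in the tree, so the decomposition is invalid.

No — bags containing vertex f are not connected in the tree.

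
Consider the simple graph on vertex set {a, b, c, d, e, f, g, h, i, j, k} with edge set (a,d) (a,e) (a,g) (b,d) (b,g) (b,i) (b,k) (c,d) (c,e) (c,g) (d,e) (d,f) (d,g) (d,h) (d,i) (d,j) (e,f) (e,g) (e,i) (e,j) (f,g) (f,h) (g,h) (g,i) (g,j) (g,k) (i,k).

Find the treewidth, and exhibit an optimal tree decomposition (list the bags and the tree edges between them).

Treewidth 3.
One such decomposition:
Bags: B1 = {d, e, g, i}  B2 = {d, e, f, g}  B3 = {d, f, g, h}  B4 = {b, d, g, i}  B5 = {c, d, e, g}  B6 = {a, d, e, g}  B7 = {d, e, g, j}  B8 = {b, g, i, k}
Tree: B1–B2, B2–B3, B1–B4, B1–B5, B2–B6, B6–B7, B4–B8

The largest bag has 4 vertices, giving width 3; this decomposition certifies tw(G) ≤ 3. On the other hand G contains the 4-clique {d, e, f, g}. A clique must lie in a single bag of any decomposition, so no decomposition can have width below 3. Combining the bounds, tw(G) = 3.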